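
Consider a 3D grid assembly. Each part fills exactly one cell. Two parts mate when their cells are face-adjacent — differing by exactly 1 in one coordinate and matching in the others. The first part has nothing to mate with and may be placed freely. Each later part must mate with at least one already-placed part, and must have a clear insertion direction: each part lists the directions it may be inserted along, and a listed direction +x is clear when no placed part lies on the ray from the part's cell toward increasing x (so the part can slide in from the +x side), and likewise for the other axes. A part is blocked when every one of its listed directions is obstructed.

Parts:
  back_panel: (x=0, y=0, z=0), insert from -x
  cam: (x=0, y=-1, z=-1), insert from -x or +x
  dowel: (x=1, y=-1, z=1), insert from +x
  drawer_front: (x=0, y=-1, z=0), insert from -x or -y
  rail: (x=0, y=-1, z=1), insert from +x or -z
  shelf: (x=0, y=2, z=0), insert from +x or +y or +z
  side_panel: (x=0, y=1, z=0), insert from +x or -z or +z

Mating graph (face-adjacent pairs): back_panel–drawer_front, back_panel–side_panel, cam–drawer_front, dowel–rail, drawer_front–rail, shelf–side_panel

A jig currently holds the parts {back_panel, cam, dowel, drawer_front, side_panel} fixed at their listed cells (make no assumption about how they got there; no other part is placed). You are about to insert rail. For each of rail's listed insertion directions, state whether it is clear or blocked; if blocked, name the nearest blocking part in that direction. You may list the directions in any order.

+x: nearest on ray is dowel@(1, -1, 1) ⇒ blocked
-z: nearest on ray is drawer_front@(0, -1, 0) ⇒ blocked

+x: blocked by dowel; -z: blocked by drawer_front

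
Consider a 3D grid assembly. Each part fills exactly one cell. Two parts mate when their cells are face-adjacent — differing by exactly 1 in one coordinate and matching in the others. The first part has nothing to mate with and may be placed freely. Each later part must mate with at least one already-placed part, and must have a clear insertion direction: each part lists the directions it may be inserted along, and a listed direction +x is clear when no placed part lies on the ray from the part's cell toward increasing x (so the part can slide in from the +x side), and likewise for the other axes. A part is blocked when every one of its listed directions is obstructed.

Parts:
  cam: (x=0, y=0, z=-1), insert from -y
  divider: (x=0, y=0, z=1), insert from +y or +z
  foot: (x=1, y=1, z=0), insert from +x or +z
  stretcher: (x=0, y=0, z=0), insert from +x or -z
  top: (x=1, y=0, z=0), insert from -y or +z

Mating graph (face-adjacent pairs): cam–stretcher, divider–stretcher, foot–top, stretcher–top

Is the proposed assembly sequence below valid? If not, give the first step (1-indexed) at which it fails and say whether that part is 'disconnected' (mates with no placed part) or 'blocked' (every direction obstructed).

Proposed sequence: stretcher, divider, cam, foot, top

1. stretcher@(0, 0, 0) [+x clear] — {stretcher}
2. divider@(0, 0, 1) [+y clear] — {divider, stretcher}
3. cam@(0, 0, -1) [-y clear] — {cam, divider, stretcher}
4. foot@(1, 1, 0) — no placed neighbour ⇒ disconnected

Invalid at step 4 (disconnected)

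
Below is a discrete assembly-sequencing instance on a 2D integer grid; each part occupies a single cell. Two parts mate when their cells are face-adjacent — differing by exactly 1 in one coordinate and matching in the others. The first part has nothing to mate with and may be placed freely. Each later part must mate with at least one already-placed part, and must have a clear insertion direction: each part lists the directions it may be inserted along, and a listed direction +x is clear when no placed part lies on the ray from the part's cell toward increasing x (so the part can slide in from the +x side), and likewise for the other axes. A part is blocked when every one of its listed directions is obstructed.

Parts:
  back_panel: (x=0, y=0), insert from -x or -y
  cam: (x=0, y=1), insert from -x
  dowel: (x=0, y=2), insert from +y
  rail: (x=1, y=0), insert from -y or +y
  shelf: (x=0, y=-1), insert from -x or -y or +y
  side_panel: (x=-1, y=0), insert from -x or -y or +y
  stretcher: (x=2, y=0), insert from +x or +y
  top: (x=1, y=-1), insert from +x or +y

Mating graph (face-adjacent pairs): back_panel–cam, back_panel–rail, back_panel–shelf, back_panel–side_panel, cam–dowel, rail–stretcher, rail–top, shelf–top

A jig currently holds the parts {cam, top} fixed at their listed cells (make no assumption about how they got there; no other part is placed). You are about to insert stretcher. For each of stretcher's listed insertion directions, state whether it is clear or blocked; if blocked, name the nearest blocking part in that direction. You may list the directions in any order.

+x: ray from stretcher(2, 0) has no placed part ⇒ clear
+y: ray from stretcher(2, 0) has no placed part ⇒ clear

+x: clear; +y: clear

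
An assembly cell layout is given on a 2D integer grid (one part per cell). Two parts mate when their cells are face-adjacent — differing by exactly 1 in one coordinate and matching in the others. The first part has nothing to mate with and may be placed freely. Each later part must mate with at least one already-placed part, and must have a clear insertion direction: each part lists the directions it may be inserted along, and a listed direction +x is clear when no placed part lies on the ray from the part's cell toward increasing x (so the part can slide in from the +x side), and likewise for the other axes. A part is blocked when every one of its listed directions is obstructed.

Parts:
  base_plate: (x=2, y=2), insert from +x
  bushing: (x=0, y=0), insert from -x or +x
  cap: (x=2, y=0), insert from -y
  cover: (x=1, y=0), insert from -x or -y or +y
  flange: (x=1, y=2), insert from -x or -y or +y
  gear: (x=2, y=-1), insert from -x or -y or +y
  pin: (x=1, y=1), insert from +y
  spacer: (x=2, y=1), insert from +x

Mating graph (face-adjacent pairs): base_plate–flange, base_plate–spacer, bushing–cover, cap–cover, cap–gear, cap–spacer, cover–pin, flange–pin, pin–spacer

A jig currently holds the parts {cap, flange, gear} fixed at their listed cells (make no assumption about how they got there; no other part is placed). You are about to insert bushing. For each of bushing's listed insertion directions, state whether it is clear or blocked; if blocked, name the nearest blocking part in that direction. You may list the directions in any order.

+x: blocked by cap; -x: clear

-x: ray from bushing(0, 0) has no placed part ⇒ clear
+x: nearest on ray is cap@(2, 0) ⇒ blocked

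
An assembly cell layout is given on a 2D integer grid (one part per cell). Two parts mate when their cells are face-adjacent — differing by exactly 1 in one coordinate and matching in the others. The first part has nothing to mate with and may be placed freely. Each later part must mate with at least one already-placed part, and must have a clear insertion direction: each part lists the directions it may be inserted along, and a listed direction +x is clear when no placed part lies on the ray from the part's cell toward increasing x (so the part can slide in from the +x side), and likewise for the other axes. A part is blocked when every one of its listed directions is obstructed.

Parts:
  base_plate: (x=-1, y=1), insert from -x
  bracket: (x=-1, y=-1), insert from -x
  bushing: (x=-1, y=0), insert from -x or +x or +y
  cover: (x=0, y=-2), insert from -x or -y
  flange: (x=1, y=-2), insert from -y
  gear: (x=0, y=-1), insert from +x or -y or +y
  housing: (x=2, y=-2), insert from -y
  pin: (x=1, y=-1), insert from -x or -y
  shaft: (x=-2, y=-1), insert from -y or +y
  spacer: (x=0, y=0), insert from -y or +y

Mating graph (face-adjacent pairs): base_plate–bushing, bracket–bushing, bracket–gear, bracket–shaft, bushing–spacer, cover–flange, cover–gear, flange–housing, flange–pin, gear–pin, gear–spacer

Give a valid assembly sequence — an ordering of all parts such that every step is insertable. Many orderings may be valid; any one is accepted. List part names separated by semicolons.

1. pin@(1, -1) [-x clear] — {pin}
2. flange@(1, -2) [-y clear] — {flange, pin}
3. housing@(2, -2) [-y clear] — {flange, housing, pin}
4. cover@(0, -2) [-x clear] — {cover, flange, housing, pin}
5. gear@(0, -1) [+y clear] — {cover, flange, gear, housing, pin}
6. bracket@(-1, -1) [-x clear] — {bracket, cover, flange, gear, housing, pin}
7. bushing@(-1, 0) [-x clear] — {bracket, bushing, cover, flange, gear, housing, pin}
8. spacer@(0, 0) [+y clear] — {bracket, bushing, cover, flange, gear, housing, pin, spacer}
9. base_plate@(-1, 1) [-x clear] — {base_plate, bracket, bushing, cover, flange, gear, housing, pin, spacer}
10. shaft@(-2, -1) [-y clear] — {base_plate, bracket, bushing, cover, flange, gear, housing, pin, shaft, spacer}

pin; flange; housing; cover; gear; bracket; bushing; spacer; base_plate; shaft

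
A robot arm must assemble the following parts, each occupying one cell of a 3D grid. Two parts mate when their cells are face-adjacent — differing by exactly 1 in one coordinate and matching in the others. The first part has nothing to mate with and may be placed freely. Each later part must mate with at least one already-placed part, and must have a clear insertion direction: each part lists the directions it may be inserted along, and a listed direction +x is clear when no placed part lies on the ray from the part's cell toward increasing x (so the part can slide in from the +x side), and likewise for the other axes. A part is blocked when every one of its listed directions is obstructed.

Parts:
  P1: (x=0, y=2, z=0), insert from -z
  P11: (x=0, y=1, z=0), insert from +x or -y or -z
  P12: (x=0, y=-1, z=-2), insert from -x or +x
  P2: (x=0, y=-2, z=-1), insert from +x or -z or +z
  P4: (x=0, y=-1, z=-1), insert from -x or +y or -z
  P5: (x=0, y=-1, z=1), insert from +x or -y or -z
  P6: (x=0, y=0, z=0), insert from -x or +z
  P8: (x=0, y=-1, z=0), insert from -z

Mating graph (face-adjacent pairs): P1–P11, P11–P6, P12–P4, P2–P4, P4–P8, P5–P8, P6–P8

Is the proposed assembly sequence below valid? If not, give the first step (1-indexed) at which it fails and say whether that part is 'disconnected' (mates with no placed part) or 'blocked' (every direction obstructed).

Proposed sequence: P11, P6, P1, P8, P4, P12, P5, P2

1. P11@(0, 1, 0) [+x clear] — {P11}
2. P6@(0, 0, 0) [-x clear] — {P11, P6}
3. P1@(0, 2, 0) [-z clear] — {P1, P11, P6}
4. P8@(0, -1, 0) [-z clear] — {P1, P11, P6, P8}
5. P4@(0, -1, -1) [-x clear] — {P1, P11, P4, P6, P8}
6. P12@(0, -1, -2) [-x clear] — {P1, P11, P12, P4, P6, P8}
7. P5@(0, -1, 1) [+x clear] — {P1, P11, P12, P4, P5, P6, P8}
8. P2@(0, -2, -1) [+x clear] — {P1, P11, P12, P2, P4, P5, P6, P8}

Valid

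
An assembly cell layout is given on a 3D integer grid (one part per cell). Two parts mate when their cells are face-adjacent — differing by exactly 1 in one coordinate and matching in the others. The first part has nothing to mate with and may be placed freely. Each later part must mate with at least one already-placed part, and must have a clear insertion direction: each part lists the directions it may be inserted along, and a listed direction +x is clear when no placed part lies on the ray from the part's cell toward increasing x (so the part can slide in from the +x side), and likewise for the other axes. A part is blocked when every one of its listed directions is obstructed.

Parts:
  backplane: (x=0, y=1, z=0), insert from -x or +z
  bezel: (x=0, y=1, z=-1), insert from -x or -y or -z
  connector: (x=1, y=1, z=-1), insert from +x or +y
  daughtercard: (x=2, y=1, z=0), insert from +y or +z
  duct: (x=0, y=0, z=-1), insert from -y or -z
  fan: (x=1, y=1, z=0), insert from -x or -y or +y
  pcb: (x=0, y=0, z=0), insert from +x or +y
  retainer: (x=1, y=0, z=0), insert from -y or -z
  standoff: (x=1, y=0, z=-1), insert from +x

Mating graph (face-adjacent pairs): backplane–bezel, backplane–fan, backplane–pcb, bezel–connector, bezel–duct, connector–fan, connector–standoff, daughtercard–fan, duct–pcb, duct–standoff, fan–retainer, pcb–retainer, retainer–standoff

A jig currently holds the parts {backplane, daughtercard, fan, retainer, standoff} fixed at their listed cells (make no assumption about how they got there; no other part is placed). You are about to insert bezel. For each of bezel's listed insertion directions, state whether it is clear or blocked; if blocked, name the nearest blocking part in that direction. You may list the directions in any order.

-x: ray from bezel(0, 1, -1) has no placed part ⇒ clear
-y: ray from bezel(0, 1, -1) has no placed part ⇒ clear
-z: ray from bezel(0, 1, -1) has no placed part ⇒ clear

-x: clear; -y: clear; -z: clear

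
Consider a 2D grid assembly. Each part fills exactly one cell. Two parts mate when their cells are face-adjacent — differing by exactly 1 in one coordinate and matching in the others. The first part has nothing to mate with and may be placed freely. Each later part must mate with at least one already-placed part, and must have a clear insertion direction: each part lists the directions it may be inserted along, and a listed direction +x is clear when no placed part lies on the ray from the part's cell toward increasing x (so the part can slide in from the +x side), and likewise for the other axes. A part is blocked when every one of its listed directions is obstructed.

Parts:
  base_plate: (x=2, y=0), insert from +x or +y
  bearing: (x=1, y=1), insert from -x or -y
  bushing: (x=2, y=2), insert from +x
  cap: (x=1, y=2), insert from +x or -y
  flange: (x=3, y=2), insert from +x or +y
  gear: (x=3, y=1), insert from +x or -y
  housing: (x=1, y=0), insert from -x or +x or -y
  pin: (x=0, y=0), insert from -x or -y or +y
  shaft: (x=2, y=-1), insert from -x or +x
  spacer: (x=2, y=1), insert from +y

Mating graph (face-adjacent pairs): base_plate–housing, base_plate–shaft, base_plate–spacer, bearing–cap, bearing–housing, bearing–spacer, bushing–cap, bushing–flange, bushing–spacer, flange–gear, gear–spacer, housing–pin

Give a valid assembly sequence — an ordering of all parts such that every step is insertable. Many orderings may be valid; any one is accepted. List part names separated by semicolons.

1. housing@(1, 0) [-x clear] — {housing}
2. bearing@(1, 1) [-x clear] — {bearing, housing}
3. base_plate@(2, 0) [+x clear] — {base_plate, bearing, housing}
4. shaft@(2, -1) [-x clear] — {base_plate, bearing, housing, shaft}
5. cap@(1, 2) [+x clear] — {base_plate, bearing, cap, housing, shaft}
6. spacer@(2, 1) [+y clear] — {base_plate, bearing, cap, housing, shaft, spacer}
7. bushing@(2, 2) [+x clear] — {base_plate, bearing, bushing, cap, housing, shaft, spacer}
8. flange@(3, 2) [+x clear] — {base_plate, bearing, bushing, cap, flange, housing, shaft, spacer}
9. gear@(3, 1) [+x clear] — {base_plate, bearing, bushing, cap, flange, gear, housing, shaft, spacer}
10. pin@(0, 0) [-x clear] — {base_plate, bearing, bushing, cap, flange, gear, housing, pin, shaft, spacer}

housing; bearing; base_plate; shaft; cap; spacer; bushing; flange; gear; pin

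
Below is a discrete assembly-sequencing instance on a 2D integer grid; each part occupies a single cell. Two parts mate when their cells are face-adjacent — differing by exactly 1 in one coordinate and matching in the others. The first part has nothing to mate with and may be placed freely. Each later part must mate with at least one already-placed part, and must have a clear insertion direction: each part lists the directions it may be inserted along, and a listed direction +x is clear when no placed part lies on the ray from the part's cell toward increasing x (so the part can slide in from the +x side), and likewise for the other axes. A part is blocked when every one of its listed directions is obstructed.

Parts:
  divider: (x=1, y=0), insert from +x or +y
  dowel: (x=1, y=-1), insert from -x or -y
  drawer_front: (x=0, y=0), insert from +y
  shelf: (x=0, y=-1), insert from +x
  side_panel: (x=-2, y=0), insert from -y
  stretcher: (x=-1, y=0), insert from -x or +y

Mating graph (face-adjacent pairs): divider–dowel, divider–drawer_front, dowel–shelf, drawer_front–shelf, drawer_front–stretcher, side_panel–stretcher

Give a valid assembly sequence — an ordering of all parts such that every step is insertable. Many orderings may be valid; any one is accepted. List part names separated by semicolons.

1. side_panel@(-2, 0) [-y clear] — {side_panel}
2. stretcher@(-1, 0) [+y clear] — {side_panel, stretcher}
3. drawer_front@(0, 0) [+y clear] — {drawer_front, side_panel, stretcher}
4. shelf@(0, -1) [+x clear] — {drawer_front, shelf, side_panel, stretcher}
5. dowel@(1, -1) [-y clear] — {dowel, drawer_front, shelf, side_panel, stretcher}
6. divider@(1, 0) [+x clear] — {divider, dowel, drawer_front, shelf, side_panel, stretcher}

side_panel; stretcher; drawer_front; shelf; dowel; divider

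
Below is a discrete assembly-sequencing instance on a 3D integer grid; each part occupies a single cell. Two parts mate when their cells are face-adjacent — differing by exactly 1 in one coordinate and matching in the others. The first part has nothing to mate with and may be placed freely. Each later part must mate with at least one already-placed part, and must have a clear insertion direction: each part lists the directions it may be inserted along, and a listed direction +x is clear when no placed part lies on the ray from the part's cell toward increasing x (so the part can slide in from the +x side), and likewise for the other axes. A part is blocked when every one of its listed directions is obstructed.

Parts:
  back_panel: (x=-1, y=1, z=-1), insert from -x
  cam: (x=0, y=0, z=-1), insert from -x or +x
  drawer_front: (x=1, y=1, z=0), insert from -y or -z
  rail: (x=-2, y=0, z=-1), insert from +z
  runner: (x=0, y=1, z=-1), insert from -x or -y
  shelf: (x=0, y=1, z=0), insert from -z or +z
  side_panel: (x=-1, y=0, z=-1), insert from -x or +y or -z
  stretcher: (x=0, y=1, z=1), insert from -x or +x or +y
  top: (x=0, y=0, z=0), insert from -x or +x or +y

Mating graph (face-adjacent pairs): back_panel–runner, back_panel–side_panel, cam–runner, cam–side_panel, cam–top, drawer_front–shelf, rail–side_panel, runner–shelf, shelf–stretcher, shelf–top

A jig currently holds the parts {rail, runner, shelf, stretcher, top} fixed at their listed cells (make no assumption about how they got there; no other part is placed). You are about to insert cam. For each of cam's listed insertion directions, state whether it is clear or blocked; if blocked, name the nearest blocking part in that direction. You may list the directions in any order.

+x: clear; -x: blocked by rail

-x: nearest on ray is rail@(-2, 0, -1) ⇒ blocked
+x: ray from cam(0, 0, -1) has no placed part ⇒ clear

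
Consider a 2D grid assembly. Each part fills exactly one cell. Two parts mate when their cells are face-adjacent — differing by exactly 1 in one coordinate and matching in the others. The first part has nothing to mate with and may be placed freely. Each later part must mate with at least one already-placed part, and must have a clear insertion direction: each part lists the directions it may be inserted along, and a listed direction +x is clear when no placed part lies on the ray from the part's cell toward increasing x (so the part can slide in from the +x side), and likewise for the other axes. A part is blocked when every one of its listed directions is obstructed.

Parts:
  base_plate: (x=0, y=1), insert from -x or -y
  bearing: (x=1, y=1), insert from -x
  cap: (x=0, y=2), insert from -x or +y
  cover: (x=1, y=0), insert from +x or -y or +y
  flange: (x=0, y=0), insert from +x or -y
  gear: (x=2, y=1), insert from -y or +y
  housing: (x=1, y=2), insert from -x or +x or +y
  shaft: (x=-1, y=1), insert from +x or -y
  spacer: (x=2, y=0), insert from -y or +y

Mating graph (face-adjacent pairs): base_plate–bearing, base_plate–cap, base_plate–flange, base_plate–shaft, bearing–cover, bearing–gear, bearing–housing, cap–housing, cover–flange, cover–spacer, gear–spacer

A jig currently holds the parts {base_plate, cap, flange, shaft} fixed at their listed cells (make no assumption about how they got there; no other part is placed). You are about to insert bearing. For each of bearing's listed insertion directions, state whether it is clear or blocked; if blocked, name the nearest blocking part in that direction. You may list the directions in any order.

-x: nearest on ray is base_plate@(0, 1) ⇒ blocked

-x: blocked by base_plate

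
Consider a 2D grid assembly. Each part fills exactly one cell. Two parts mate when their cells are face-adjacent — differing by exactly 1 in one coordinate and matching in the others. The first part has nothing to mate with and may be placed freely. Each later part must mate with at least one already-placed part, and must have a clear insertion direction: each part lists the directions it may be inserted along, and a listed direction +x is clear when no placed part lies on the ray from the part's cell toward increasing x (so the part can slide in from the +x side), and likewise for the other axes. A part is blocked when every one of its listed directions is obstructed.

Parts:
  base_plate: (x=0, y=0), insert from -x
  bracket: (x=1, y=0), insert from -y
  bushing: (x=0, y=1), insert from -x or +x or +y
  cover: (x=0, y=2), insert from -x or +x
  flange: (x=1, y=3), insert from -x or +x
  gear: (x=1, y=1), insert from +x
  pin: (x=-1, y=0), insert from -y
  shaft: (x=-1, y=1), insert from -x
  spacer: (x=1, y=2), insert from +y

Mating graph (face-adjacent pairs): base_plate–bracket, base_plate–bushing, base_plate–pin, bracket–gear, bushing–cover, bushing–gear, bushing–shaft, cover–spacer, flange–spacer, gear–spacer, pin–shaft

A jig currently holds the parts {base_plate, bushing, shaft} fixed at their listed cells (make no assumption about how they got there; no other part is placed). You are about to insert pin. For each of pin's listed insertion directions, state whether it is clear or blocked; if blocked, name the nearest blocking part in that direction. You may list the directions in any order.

-y: ray from pin(-1, 0) has no placed part ⇒ clear

-y: clear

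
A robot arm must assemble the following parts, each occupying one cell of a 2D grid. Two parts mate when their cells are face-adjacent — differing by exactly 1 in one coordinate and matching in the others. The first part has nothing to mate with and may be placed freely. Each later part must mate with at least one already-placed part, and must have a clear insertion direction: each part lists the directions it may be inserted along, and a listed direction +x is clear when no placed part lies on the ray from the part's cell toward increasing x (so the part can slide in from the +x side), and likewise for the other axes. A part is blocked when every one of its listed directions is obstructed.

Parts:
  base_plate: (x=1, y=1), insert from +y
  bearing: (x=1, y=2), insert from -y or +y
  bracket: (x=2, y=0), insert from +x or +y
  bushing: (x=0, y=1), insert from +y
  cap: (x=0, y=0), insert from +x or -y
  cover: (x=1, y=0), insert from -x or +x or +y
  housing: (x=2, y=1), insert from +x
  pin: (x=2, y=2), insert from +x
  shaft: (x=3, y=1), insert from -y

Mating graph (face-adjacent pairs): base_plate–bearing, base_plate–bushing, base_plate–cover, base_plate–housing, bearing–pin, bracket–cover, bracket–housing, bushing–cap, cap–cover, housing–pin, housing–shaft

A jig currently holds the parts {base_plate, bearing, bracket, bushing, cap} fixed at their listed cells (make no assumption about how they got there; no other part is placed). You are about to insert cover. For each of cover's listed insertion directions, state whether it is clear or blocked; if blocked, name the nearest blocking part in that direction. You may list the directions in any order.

+x: blocked by bracket; +y: blocked by base_plate; -x: blocked by cap

-x: nearest on ray is cap@(0, 0) ⇒ blocked
+x: nearest on ray is bracket@(2, 0) ⇒ blocked
+y: nearest on ray is base_plate@(1, 1) ⇒ blocked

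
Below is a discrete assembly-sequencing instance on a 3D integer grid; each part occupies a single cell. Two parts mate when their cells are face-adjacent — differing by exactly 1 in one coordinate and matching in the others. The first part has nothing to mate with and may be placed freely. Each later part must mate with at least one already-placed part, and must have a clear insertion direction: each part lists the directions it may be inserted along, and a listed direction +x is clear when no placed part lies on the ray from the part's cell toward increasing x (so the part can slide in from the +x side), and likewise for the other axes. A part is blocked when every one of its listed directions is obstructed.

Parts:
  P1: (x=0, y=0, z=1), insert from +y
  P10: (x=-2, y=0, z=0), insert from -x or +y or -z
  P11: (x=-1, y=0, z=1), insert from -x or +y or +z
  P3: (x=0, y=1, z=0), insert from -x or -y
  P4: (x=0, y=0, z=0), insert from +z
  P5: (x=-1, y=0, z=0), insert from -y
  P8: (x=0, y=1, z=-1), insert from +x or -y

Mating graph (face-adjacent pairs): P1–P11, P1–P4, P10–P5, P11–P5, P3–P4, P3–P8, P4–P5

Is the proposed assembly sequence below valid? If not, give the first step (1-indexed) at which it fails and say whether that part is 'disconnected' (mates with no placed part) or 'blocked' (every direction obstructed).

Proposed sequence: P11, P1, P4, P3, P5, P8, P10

Invalid at step 3 (blocked)

1. P11@(-1, 0, 1) [-x clear] — {P11}
2. P1@(0, 0, 1) [+y clear] — {P1, P11}
3. P4@(0, 0, 0) — +z all obstructed ⇒ blocked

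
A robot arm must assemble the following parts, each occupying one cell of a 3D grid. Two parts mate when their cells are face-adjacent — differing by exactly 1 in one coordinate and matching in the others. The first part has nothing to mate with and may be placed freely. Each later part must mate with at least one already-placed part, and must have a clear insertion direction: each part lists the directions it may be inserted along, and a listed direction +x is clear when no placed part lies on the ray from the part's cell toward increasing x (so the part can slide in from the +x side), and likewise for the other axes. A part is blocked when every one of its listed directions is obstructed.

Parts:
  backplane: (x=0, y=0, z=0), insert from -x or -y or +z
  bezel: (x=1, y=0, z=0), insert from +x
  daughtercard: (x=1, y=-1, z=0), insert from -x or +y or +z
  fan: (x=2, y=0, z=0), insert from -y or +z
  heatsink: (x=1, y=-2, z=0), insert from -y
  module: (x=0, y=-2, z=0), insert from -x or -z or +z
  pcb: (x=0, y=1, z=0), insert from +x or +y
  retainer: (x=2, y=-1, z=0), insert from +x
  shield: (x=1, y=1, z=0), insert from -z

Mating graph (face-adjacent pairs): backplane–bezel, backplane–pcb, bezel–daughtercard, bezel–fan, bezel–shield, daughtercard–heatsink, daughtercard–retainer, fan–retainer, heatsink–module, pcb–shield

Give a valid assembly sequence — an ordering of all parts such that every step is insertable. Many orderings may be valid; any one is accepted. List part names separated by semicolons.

1. bezel@(1, 0, 0) [+x clear] — {bezel}
2. fan@(2, 0, 0) [-y clear] — {bezel, fan}
3. backplane@(0, 0, 0) [-x clear] — {backplane, bezel, fan}
4. pcb@(0, 1, 0) [+x clear] — {backplane, bezel, fan, pcb}
5. shield@(1, 1, 0) [-z clear] — {backplane, bezel, fan, pcb, shield}
6. retainer@(2, -1, 0) [+x clear] — {backplane, bezel, fan, pcb, retainer, shield}
7. daughtercard@(1, -1, 0) [-x clear] — {backplane, bezel, daughtercard, fan, pcb, retainer, shield}
8. heatsink@(1, -2, 0) [-y clear] — {backplane, bezel, daughtercard, fan, heatsink, pcb, retainer, shield}
9. module@(0, -2, 0) [-x clear] — {backplane, bezel, daughtercard, fan, heatsink, module, pcb, retainer, shield}

bezel; fan; backplane; pcb; shield; retainer; daughtercard; heatsink; module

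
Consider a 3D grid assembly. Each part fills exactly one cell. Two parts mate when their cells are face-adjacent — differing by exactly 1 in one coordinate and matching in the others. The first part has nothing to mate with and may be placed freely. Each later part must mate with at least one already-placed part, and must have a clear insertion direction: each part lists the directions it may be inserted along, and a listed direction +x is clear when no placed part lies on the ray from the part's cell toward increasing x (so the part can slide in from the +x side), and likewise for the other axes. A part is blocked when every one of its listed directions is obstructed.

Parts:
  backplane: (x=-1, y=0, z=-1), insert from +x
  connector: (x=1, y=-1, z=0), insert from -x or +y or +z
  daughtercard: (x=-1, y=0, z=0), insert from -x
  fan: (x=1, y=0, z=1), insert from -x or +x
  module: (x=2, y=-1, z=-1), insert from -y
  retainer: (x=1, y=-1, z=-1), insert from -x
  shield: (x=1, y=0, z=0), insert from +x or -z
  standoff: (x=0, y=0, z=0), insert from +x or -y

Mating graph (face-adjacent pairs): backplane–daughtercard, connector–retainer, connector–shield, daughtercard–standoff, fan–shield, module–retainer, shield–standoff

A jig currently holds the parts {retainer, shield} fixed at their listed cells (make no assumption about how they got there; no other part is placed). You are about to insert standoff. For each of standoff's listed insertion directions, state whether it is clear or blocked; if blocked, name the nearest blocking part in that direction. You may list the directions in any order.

+x: blocked by shield; -y: clear

+x: nearest on ray is shield@(1, 0, 0) ⇒ blocked
-y: ray from standoff(0, 0, 0) has no placed part ⇒ clear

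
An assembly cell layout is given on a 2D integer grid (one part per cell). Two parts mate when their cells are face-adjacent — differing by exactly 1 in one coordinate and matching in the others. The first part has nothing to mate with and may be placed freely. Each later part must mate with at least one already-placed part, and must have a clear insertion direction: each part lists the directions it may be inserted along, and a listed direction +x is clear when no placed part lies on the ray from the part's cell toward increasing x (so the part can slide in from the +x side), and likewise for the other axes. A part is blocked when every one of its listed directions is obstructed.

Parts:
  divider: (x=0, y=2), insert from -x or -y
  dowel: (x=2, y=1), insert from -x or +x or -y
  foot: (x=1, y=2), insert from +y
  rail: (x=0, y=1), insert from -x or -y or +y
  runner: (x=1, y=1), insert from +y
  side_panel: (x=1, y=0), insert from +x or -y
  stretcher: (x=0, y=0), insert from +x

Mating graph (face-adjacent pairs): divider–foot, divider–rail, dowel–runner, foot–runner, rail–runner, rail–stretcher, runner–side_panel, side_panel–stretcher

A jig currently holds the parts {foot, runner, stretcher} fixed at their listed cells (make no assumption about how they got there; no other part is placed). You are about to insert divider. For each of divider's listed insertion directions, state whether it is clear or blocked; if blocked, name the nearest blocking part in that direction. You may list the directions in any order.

-x: ray from divider(0, 2) has no placed part ⇒ clear
-y: nearest on ray is stretcher@(0, 0) ⇒ blocked

-x: clear; -y: blocked by stretcher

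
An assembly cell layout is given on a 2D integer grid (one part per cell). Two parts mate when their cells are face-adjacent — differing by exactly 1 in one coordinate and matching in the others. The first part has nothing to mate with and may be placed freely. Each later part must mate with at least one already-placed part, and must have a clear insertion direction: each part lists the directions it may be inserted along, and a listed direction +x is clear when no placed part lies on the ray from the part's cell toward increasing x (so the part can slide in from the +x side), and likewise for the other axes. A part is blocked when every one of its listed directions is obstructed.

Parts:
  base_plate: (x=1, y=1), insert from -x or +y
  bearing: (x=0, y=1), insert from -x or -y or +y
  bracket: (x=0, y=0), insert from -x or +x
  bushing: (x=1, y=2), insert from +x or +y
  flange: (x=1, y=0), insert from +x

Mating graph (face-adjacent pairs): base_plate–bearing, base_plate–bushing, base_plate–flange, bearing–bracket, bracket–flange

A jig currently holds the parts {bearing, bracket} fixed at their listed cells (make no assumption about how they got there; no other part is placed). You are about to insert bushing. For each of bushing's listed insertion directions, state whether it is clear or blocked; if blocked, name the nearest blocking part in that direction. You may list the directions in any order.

+x: clear; +y: clear

+x: ray from bushing(1, 2) has no placed part ⇒ clear
+y: ray from bushing(1, 2) has no placed part ⇒ clear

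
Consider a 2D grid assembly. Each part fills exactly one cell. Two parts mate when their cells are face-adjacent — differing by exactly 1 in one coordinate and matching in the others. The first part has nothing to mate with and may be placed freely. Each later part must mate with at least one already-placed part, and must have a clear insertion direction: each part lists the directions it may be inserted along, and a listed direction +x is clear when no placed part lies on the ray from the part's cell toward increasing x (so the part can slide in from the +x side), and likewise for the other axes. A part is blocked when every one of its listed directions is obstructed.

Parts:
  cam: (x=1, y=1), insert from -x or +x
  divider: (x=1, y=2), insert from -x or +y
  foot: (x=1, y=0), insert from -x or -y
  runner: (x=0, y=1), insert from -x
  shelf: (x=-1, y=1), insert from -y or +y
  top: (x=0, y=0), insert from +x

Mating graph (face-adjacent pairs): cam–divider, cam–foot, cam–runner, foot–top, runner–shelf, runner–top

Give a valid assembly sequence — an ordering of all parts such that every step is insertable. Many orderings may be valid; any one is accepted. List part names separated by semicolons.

runner; cam; divider; shelf; top; foot

1. runner@(0, 1) [-x clear] — {runner}
2. cam@(1, 1) [+x clear] — {cam, runner}
3. divider@(1, 2) [-x clear] — {cam, divider, runner}
4. shelf@(-1, 1) [-y clear] — {cam, divider, runner, shelf}
5. top@(0, 0) [+x clear] — {cam, divider, runner, shelf, top}
6. foot@(1, 0) [-y clear] — {cam, divider, foot, runner, shelf, top}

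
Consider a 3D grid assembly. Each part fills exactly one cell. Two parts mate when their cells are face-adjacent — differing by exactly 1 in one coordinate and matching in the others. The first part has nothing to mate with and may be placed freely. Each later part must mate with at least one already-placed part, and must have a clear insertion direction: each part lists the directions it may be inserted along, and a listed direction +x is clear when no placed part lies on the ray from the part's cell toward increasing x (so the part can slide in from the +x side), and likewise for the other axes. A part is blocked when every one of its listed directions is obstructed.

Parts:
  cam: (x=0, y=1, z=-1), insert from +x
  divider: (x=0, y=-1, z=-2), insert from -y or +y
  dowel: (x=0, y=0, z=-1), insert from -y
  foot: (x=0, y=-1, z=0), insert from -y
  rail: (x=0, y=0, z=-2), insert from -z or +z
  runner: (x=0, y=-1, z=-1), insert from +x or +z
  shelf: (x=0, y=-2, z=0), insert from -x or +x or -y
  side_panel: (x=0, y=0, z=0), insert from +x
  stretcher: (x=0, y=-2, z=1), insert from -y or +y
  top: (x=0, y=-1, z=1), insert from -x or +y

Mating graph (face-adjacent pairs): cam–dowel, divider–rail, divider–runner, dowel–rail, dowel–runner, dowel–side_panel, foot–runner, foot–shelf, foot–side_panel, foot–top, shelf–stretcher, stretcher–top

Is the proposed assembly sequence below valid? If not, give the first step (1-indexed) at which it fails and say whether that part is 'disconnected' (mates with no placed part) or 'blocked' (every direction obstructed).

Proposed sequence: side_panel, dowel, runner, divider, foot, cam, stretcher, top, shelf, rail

1. side_panel@(0, 0, 0) [+x clear] — {side_panel}
2. dowel@(0, 0, -1) [-y clear] — {dowel, side_panel}
3. runner@(0, -1, -1) [+x clear] — {dowel, runner, side_panel}
4. divider@(0, -1, -2) [-y clear] — {divider, dowel, runner, side_panel}
5. foot@(0, -1, 0) [-y clear] — {divider, dowel, foot, runner, side_panel}
6. cam@(0, 1, -1) [+x clear] — {cam, divider, dowel, foot, runner, side_panel}
7. stretcher@(0, -2, 1) — no placed neighbour ⇒ disconnected

Invalid at step 7 (disconnected)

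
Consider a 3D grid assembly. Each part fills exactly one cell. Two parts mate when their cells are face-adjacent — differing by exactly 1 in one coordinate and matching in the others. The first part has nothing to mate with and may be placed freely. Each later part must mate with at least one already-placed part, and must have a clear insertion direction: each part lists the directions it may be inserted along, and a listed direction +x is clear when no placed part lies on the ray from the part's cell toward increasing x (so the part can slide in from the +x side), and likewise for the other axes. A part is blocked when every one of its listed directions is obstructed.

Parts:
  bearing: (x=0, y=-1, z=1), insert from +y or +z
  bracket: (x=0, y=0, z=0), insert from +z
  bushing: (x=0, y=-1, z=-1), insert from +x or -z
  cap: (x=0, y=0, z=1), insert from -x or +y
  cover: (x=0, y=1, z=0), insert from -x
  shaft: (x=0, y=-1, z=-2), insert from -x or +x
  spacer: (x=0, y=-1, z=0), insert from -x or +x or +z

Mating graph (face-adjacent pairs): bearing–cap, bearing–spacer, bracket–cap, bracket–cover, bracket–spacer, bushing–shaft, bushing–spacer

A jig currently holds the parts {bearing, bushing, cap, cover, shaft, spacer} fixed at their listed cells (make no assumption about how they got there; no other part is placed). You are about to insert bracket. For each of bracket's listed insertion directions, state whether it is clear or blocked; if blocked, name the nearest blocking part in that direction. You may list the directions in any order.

+z: blocked by cap

+z: nearest on ray is cap@(0, 0, 1) ⇒ blocked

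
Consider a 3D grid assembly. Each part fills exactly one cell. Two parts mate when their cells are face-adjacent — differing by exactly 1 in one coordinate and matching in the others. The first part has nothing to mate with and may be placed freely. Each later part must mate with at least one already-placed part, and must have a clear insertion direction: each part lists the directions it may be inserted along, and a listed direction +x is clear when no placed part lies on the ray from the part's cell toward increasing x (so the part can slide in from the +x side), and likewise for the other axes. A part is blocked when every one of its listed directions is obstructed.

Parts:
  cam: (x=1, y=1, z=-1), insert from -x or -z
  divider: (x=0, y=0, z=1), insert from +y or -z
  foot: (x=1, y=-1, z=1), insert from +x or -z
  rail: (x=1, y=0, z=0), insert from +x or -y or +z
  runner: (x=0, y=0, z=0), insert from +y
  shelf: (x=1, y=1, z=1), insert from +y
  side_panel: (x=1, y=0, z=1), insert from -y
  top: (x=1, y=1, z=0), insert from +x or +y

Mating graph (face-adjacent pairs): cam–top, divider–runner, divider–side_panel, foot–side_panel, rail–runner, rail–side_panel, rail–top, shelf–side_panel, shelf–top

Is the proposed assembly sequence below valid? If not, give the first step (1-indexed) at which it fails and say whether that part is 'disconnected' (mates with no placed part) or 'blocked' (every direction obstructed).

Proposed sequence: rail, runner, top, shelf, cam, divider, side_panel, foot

Valid

1. rail@(1, 0, 0) [+x clear] — {rail}
2. runner@(0, 0, 0) [+y clear] — {rail, runner}
3. top@(1, 1, 0) [+x clear] — {rail, runner, top}
4. shelf@(1, 1, 1) [+y clear] — {rail, runner, shelf, top}
5. cam@(1, 1, -1) [-x clear] — {cam, rail, runner, shelf, top}
6. divider@(0, 0, 1) [+y clear] — {cam, divider, rail, runner, shelf, top}
7. side_panel@(1, 0, 1) [-y clear] — {cam, divider, rail, runner, shelf, side_panel, top}
8. foot@(1, -1, 1) [+x clear] — {cam, divider, foot, rail, runner, shelf, side_panel, top}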